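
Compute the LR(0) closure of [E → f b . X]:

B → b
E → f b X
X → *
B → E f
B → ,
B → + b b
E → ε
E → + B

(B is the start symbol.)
{ [E → f b . X], [X → . *] }

To compute CLOSURE, for each item [A → α.Bβ] where B is a non-terminal, add [B → .γ] for all productions B → γ; repeat for the newly added items until nothing changes.

Start with: [E → f b . X]
  [E → f b . X] has the dot before X: add [X → . *]
No further items can be added.

CLOSURE = { [E → f b . X], [X → . *] }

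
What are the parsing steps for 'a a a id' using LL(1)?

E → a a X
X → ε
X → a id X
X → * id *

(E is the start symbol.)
Stack is shown with the top on the left.

Stack     Input       Action
----------------------------
E $       a a a id $  output E → a a X
a a X $   a a a id $  match 'a'
a X $     a a id $    match 'a'
X $       a id $      output X → a id X
a id X $  a id $      match 'a'
id X $    id $        match 'id'
X $       $           output X → ε
$         $           accept

The string is accepted.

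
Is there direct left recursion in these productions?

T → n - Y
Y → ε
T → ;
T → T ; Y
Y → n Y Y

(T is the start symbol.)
Direct left recursion occurs when N → N α for some non-terminal N (the right-hand side begins with the left-hand side itself).

T → n - Y: starts with n
Y → ε: starts with ε
T → ;: starts with ';'
T → T ; Y: LEFT RECURSIVE (starts with T)
Y → n Y Y: starts with n

The grammar has direct left recursion on: T.

Answer: Yes, T is left-recursive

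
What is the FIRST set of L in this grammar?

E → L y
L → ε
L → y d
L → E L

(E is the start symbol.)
To compute FIRST(L), examine every production with L on the left-hand side, reading each right-hand side left to right until a non-nullable symbol is reached.

FIRST sets of the other non-terminals involved (by the same procedure, iterated to a fixed point):
  FIRST(E) = { 'y' }

From L → ε:
  - ε-production, so ε ∈ FIRST(L)
From L → y d:
  - y is a terminal: add 'y' and stop
From L → E L:
  - E is a non-terminal: add FIRST(E) \ {ε} = { 'y' }
    E is not nullable, so stop

Collecting: FIRST(L) = { 'y', ε }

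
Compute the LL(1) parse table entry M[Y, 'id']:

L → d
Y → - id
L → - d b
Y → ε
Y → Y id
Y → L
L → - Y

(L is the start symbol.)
Y → ε, Y → Y id

To find M[Y, 'id'], we find productions for Y where 'id' is in the predict set (PREDICT(N → α) = (FIRST(α) \ {ε}) ∪ (FOLLOW(N) if α ⇒* ε)).

Relevant sets:
  FIRST(Y) = { '-', 'd', 'id', ε }
  FIRST(L) = { '-', 'd' }
  FOLLOW(Y) = { $, 'id' }

Y → - id: PREDICT = { '-' }
Y → ε: PREDICT = { $, 'id' }
  'id' is in predict set, so this production goes in M[Y, 'id']
Y → Y id: PREDICT = { '-', 'd', 'id' }
  'id' is in predict set, so this production goes in M[Y, 'id']
Y → L: PREDICT = { '-', 'd' }

M[Y, 'id'] = Y → ε, Y → Y id  (a multiply-defined cell — the grammar is not LL(1))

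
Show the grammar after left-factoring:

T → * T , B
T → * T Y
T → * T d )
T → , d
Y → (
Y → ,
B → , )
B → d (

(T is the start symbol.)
T → * T T'
T' → , B
T' → Y
T' → d )
T → , d
Y → (
Y → ,
B → , )
B → d (

Left-factoring transforms A → αβ₁ | αβ₂ into A → αA' and A' → β₁ | β₂
(α is the longest common prefix among the alternatives). Repeat until
no nonterminal has two alternatives with a common prefix.

Round 1: T has alternatives sharing prefix '* T'. Introduce T': T → * T T'
  Add: T' → , B
  Add: T' → Y
  Add: T' → d )

No remaining common prefixes — done.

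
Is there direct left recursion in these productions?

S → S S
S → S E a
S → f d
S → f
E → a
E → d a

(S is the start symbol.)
Yes, S is left-recursive

Direct left recursion occurs when N → N α for some non-terminal N (the right-hand side begins with the left-hand side itself).

S → S S: LEFT RECURSIVE (starts with S)
S → S E a: LEFT RECURSIVE (starts with S)
S → f d: starts with f
S → f: starts with f
E → a: starts with a
E → d a: starts with d

The grammar has direct left recursion on: S.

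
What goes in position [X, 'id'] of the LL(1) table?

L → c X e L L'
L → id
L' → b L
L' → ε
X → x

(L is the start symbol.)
To find M[X, 'id'], we find productions for X where 'id' is in the predict set (PREDICT(N → α) = (FIRST(α) \ {ε}) ∪ (FOLLOW(N) if α ⇒* ε)).

X → x: PREDICT = { 'x' }

M[X, 'id'] is empty (no production applies)

Answer: Empty (error entry)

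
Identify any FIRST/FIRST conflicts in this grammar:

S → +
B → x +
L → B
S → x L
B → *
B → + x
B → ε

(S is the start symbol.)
No FIRST/FIRST conflicts.

Productions for S:
  S → +: FIRST = { '+' }
  S → x L: FIRST = { 'x' }
Productions for B:
  B → x +: FIRST = { 'x' }
  B → *: FIRST = { '*' }
  B → + x: FIRST = { '+' }
  B → ε: FIRST = { ε }
L has only one production, so no FIRST/FIRST conflict is possible there.

All alternatives of each non-terminal have pairwise disjoint FIRST sets.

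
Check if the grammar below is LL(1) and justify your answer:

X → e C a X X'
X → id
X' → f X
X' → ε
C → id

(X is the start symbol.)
No. Predict set conflict for X': { 'f' }

A grammar is LL(1) if for each non-terminal N with multiple productions, the predict sets of those productions are pairwise disjoint, where PREDICT(N → α) = (FIRST(α) \ {ε}) ∪ (FOLLOW(N) if α ⇒* ε).

Relevant sets:
  FOLLOW(X') = { $, 'f' }

For X:
  PREDICT(X → e C a X X') = { 'e' }
  PREDICT(X → id) = { 'id' }
For X':
  PREDICT(X' → f X) = { 'f' }
  PREDICT(X' → ε) = { $, 'f' }
C has a single production, so nothing to check there.

Conflict found: Predict set conflict for X': { 'f' }
The grammar is NOT LL(1).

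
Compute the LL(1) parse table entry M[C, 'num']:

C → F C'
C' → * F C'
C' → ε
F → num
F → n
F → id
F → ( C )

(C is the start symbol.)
C → F C'

To find M[C, 'num'], we find productions for C where 'num' is in the predict set (PREDICT(N → α) = (FIRST(α) \ {ε}) ∪ (FOLLOW(N) if α ⇒* ε)).

Relevant sets:
  FIRST(F) = { '(', 'id', 'n', 'num' }

C → F C': PREDICT = { '(', 'id', 'n', 'num' }
  'num' is in predict set, so this production goes in M[C, 'num']

M[C, 'num'] = C → F C'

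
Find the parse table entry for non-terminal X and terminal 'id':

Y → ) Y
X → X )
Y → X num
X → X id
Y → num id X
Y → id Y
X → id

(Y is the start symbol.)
To find M[X, 'id'], we find productions for X where 'id' is in the predict set (PREDICT(N → α) = (FIRST(α) \ {ε}) ∪ (FOLLOW(N) if α ⇒* ε)).

Relevant sets:
  FIRST(X) = { 'id' }

X → X ): PREDICT = { 'id' }
  'id' is in predict set, so this production goes in M[X, 'id']
X → X id: PREDICT = { 'id' }
  'id' is in predict set, so this production goes in M[X, 'id']
X → id: PREDICT = { 'id' }
  'id' is in predict set, so this production goes in M[X, 'id']

M[X, 'id'] = X → X ), X → X id, X → id  (a multiply-defined cell — the grammar is not LL(1))

Answer: X → X ), X → X id, X → id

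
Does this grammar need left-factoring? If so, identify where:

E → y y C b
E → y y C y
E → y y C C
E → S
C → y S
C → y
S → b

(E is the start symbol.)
Yes, E has productions with common prefix 'y y C'; C has productions with common prefix 'y'

Left-factoring is needed when two productions for the same non-terminal
share a common prefix on the right-hand side.

Productions for E:
  E → y y C b
  E → y y C y
  E → y y C C
  E → S
Productions for C:
  C → y S
  C → y

Found common prefix 'y y C' in productions for E
Found common prefix 'y' in productions for C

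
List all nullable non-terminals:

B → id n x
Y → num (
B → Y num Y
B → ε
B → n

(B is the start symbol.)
A non-terminal is nullable if it can derive ε (the empty string): either it has an ε-production, or it has a production whose right-hand side consists entirely of nullable non-terminals.

ε-productions: B → ε
So B is immediately nullable.
No further non-terminal can be added: every production for the remaining non-terminals contains a terminal or a non-nullable non-terminal.
Nullable = { 'B' }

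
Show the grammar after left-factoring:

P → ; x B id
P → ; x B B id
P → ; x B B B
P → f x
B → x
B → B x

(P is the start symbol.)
P → ; x B P'
P' → id
P' → B P''
P'' → id
P'' → B
P → f x
B → x
B → B x

Left-factoring transforms A → αβ₁ | αβ₂ into A → αA' and A' → β₁ | β₂
(α is the longest common prefix among the alternatives). Repeat until
no nonterminal has two alternatives with a common prefix.

Round 1: P has alternatives sharing prefix '; x B'. Introduce P': P → ; x B P'
  Add: P' → id
  Add: P' → B id
  Add: P' → B B

Round 2: P' has alternatives sharing prefix 'B'. Introduce P'': P' → B P''
  Add: P'' → id
  Add: P'' → B

No remaining common prefixes — done.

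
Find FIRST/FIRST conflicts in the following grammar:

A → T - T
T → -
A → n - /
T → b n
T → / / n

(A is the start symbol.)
No FIRST/FIRST conflicts.

FIRST sets of the non-terminals at (or reachable through a nullable prefix from) the front of some alternative:
  FIRST(T) = { '-', '/', 'b' }

Productions for A:
  A → T - T: FIRST = { '-', '/', 'b' }
  A → n - /: FIRST = { 'n' }
Productions for T:
  T → -: FIRST = { '-' }
  T → b n: FIRST = { 'b' }
  T → / / n: FIRST = { '/' }

All alternatives of each non-terminal have pairwise disjoint FIRST sets.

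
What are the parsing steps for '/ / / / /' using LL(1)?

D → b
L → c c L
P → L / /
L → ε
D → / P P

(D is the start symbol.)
LL(1) parsing maintains a stack (initially the start symbol over $) and the input. At each step: if the stack top is a terminal, match it against the current input token; if it is a non-terminal N, replace it with the RHS of M[N, lookahead] (the unique production whose predict set contains the lookahead).

Stack is shown with the top on the left.

Stack      Input        Action
------------------------------
D $        / / / / / $  output D → / P P
/ P P $    / / / / / $  match '/'
P P $      / / / / $    output P → L / /
L / / P $  / / / / $    output L → ε
/ / P $    / / / / $    match '/'
/ P $      / / / $      match '/'
P $        / / $        output P → L / /
L / / $    / / $        output L → ε
/ / $      / / $        match '/'
/ $        / $          match '/'
$          $            accept

The string is accepted.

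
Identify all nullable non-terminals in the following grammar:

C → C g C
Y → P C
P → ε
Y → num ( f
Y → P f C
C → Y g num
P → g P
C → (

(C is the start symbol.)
ε-productions: P → ε
So P is immediately nullable.
No further non-terminal can be added: every production for the remaining non-terminals contains a terminal or a non-nullable non-terminal.
Nullable = { 'P' }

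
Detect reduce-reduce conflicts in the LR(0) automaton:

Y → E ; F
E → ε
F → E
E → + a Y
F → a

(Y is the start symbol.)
Augment with Y' → Y and build the canonical LR(0) collection (I0 = CLOSURE({[Y' → . Y]}), then GOTO on every symbol after a dot until no new states appear). It has 10 states:
  I0: { [E → . + a Y], [E → .], [Y → . E ; F], [Y' → . Y] }  — shift, reduce
  I1: { [E → + . a Y] }  — shift
  I2: { [Y → E . ; F] }  — shift
  I3: { [Y' → Y .] }  — accept
  I4: { [E → . + a Y], [E → .], [F → . E], [F → . a], [Y → E ; . F] }  — shift, reduce
  I5: { [F → E .] }  — reduce
  I6: { [Y → E ; F .] }  — reduce
  I7: { [F → a .] }  — reduce
  I8: { [E → + a . Y], [E → . + a Y], [E → .], [Y → . E ; F] }  — shift, reduce
  I9: { [E → + a Y .] }  — reduce

No state contains more than one complete item.

Answer: No reduce-reduce conflicts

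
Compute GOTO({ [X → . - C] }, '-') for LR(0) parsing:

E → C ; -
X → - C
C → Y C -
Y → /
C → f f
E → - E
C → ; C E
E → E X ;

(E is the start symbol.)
{ [C → . ; C E], [C → . Y C -], [C → . f f], [X → - . C], [Y → . /] }

GOTO(I, '-') = CLOSURE({ [A → αX.β] : [A → α.Xβ] ∈ I, X = '-' })

Items with dot before '-', with the dot advanced:
  [X → . - C] → [X → - . C]
Closure of the advanced items:
  [X → - . C] has the dot before C: add [C → . Y C -], [C → . f f], [C → . ; C E]
  [C → . Y C -] has the dot before Y: add [Y → . /]

GOTO = { [C → . ; C E], [C → . Y C -], [C → . f f], [X → - . C], [Y → . /] }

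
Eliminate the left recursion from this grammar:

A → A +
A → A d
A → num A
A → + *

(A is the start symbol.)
A is directly left-recursive. The standard transformation for
  A → A α₁ | ... | A α_m | β₁ | ... | β_n
is
  A  → β₁ A' | ... | β_n A'
  A' → α₁ A' | ... | α_m A' | ε

A → num A becomes A → num A A'
A → + * becomes A → + * A'
A → A + becomes A' → + A'
A → A d becomes A' → d A'
Add A' → ε

Resulting grammar:
A → num A A'
A → + * A'
A' → + A'
A' → d A'
A' → ε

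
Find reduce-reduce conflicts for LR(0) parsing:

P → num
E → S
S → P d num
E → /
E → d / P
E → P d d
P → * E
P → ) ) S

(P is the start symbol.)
Augment with P' → P and build the canonical LR(0) collection (I0 = CLOSURE({[P' → . P]}), then GOTO on every symbol after a dot until no new states appear). It has 19 states:
  I0: { [P → . ) ) S], [P → . * E], [P → . num], [P' → . P] }  — shift
  I1: { [P → ) . ) S] }  — shift
  I2: { [E → . /], [E → . P d d], [E → . S], [E → . d / P], [P → * . E], [P → . ) ) S], [P → . * E], [P → . num], [S → . P d num] }  — shift
  I3: { [P' → P .] }  — accept
  I4: { [P → num .] }  — reduce
  I5: { [E → / .] }  — reduce
  I6: { [P → * E .] }  — reduce
  I7: { [E → P . d d], [S → P . d num] }  — shift
  I8: { [E → S .] }  — reduce
  I9: { [E → d . / P] }  — shift
  I10: { [E → d / . P], [P → . ) ) S], [P → . * E], [P → . num] }  — shift
  I11: { [E → d / P .] }  — reduce
  I12: { [E → P d . d], [S → P d . num] }  — shift
  I13: { [E → P d d .] }  — reduce
  I14: { [S → P d num .] }  — reduce
  I15: { [P → ) ) . S], [P → . ) ) S], [P → . * E], [P → . num], [S → . P d num] }  — shift
  I16: { [S → P . d num] }  — shift
  I17: { [P → ) ) S .] }  — reduce
  I18: { [S → P d . num] }  — shift

No state contains more than one complete item.

Answer: No reduce-reduce conflicts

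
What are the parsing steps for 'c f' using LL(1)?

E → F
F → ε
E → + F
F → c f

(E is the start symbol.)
Stack is shown with the top on the left.

Stack  Input  Action
--------------------
E $    c f $  output E → F
F $    c f $  output F → c f
c f $  c f $  match 'c'
f $    f $    match 'f'
$      $      accept

The string is accepted.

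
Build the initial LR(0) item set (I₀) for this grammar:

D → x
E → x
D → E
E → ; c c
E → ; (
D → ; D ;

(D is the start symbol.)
First, augment the grammar with D' → D
I₀ = CLOSURE({ [D' → . D] }):
  [D' → . D] has the dot before D: add [D → . x], [D → . E], [D → . ; D ;]
  [D → . E] has the dot before E: add [E → . x], [E → . ; c c], [E → . ; (]
No further items can be added.

I₀ = { [D → . ; D ;], [D → . E], [D → . x], [D' → . D], [E → . ; (], [E → . ; c c], [E → . x] }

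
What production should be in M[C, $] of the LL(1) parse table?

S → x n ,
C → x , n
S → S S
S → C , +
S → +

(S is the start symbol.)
Empty (error entry)

To find M[C, $], we find productions for C where $ is in the predict set (PREDICT(N → α) = (FIRST(α) \ {ε}) ∪ (FOLLOW(N) if α ⇒* ε)).

C → x , n: PREDICT = { 'x' }

M[C, $] is empty (no production applies)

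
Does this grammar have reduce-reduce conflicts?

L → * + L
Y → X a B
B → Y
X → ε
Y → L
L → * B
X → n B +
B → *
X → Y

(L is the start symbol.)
A reduce-reduce conflict occurs when an LR(0) state has two complete items [A → α .] and [B → β .] — both call for a reduction, and with no lookahead the parser cannot choose between them.

Augment with L' → L and build the canonical LR(0) collection (I0 = CLOSURE({[L' → . L]}), then GOTO on every symbol after a dot until no new states appear). It has 15 states:
  I0: { [L → . * + L], [L → . * B], [L' → . L] }  — shift
  I1: { [B → . *], [B → . Y], [L → * . + L], [L → * . B], [L → . * + L], [L → . * B], [X → . Y], [X → . n B +], [X → .], [Y → . L], [Y → . X a B] }  — shift, reduce
  I2: { [L' → L .] }  — accept
  I3: { [B → * .], [B → . *], [B → . Y], [L → * . + L], [L → * . B], [L → . * + L], [L → . * B], [X → . Y], [X → . n B +], [X → .], [Y → . L], [Y → . X a B] }  — shift, 2 reduces
  I4: { [L → * + . L], [L → . * + L], [L → . * B] }  — shift
  I5: { [L → * B .] }  — reduce
  I6: { [Y → L .] }  — reduce
  I7: { [Y → X . a B] }  — shift
  I8: { [B → Y .], [X → Y .] }  — 2 reduces
  I9: { [B → . *], [B → . Y], [L → . * + L], [L → . * B], [X → . Y], [X → . n B +], [X → .], [X → n . B +], [Y → . L], [Y → . X a B] }  — shift, reduce
  I10: { [X → n B . +] }  — shift
  I11: { [X → n B + .] }  — reduce
  I12: { [B → . *], [B → . Y], [L → . * + L], [L → . * B], [X → . Y], [X → . n B +], [X → .], [Y → . L], [Y → . X a B], [Y → X a . B] }  — shift, reduce
  I13: { [Y → X a B .] }  — reduce
  I14: { [L → * + L .] }  — reduce

I3 contains complete items [B → * .], [X → .] — reduce-reduce conflict.
I8 contains complete items [B → Y .], [X → Y .] — reduce-reduce conflict.

Answer: Yes — I3: [B → * .] vs [X → .]; I8: [B → Y .] vs [X → Y .]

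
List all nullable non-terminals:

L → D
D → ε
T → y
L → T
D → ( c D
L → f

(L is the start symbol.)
ε-productions: D → ε
So D is immediately nullable.
L → D: every symbol on the right is nullable, so L is nullable too.
No further non-terminal can be added: every production for the remaining non-terminals contains a terminal or a non-nullable non-terminal.
Nullable = { 'D', 'L' }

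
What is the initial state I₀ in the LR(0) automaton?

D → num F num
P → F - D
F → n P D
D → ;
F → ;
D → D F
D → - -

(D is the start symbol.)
{ [D → . - -], [D → . ;], [D → . D F], [D → . num F num], [D' → . D] }

First, augment the grammar with D' → D
I₀ = CLOSURE({ [D' → . D] }):
  [D' → . D] has the dot before D: add [D → . num F num], [D → . ;], [D → . D F], [D → . - -]
No further items can be added.

I₀ = { [D → . - -], [D → . ;], [D → . D F], [D → . num F num], [D' → . D] }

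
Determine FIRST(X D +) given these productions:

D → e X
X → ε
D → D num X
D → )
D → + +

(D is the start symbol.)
FIRST sets of the non-terminals involved (from the grammar, by fixed-point iteration):
  FIRST(X) = { ε }
  FIRST(D) = { ')', '+', 'e' }

To compute FIRST(X D +), process the symbols left to right:
Symbol X is a non-terminal. Add FIRST(X) \ {ε} = { }
X is nullable (ε ∈ FIRST(X)), continue to the next symbol.
Symbol D is a non-terminal. Add FIRST(D) \ {ε} = { ')', '+', 'e' }
D is not nullable (ε ∉ FIRST(D)), so stop here.
FIRST(X D +) = { ')', '+', 'e' }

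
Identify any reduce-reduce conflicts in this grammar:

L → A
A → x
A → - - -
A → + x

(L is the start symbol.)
Augment with L' → L and build the canonical LR(0) collection (I0 = CLOSURE({[L' → . L]}), then GOTO on every symbol after a dot until no new states appear). It has 9 states:
  I0: { [A → . + x], [A → . - - -], [A → . x], [L → . A], [L' → . L] }  — shift
  I1: { [A → + . x] }  — shift
  I2: { [A → - . - -] }  — shift
  I3: { [L → A .] }  — reduce
  I4: { [L' → L .] }  — accept
  I5: { [A → x .] }  — reduce
  I6: { [A → - - . -] }  — shift
  I7: { [A → - - - .] }  — reduce
  I8: { [A → + x .] }  — reduce

No state contains more than one complete item.

Answer: No reduce-reduce conflicts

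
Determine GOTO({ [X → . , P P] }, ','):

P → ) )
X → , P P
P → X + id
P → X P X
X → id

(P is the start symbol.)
GOTO(I, ',') = CLOSURE({ [A → αX.β] : [A → α.Xβ] ∈ I, X = ',' })

Items with dot before ',', with the dot advanced:
  [X → . , P P] → [X → , . P P]
Closure of the advanced items:
  [X → , . P P] has the dot before P: add [P → . ) )], [P → . X + id], [P → . X P X]
  [P → . X + id] has the dot before X: add [X → . , P P], [X → . id]

GOTO = { [P → . ) )], [P → . X + id], [P → . X P X], [X → , . P P], [X → . , P P], [X → . id] }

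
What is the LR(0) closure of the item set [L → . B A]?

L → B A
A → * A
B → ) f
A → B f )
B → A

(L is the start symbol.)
Start with: [L → . B A]
  [L → . B A] has the dot before B: add [B → . ) f], [B → . A]
  [B → . A] has the dot before A: add [A → . * A], [A → . B f )]
No further items can be added.

CLOSURE = { [A → . * A], [A → . B f )], [B → . ) f], [B → . A], [L → . B A] }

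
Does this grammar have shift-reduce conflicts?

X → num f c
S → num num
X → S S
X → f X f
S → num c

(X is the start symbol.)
A shift-reduce conflict occurs when an LR(0) state has both:
  - a complete (reduce) item [A → α .] (dot at the end), and
  - a shift item [B → β . c γ] (dot before a terminal).

Augment with X' → X and build the canonical LR(0) collection (I0 = CLOSURE({[X' → . X]}), then GOTO on every symbol after a dot until no new states appear). It has 13 states:
  I0: { [S → . num c], [S → . num num], [X → . S S], [X → . f X f], [X → . num f c], [X' → . X] }  — shift
  I1: { [S → . num c], [S → . num num], [X → S . S] }  — shift
  I2: { [X' → X .] }  — accept
  I3: { [S → . num c], [S → . num num], [X → . S S], [X → . f X f], [X → . num f c], [X → f . X f] }  — shift
  I4: { [S → num . c], [S → num . num], [X → num . f c] }  — shift
  I5: { [S → num c .] }  — reduce
  I6: { [X → num f . c] }  — shift
  I7: { [S → num num .] }  — reduce
  I8: { [X → num f c .] }  — reduce
  I9: { [X → f X . f] }  — shift
  I10: { [X → f X f .] }  — reduce
  I11: { [X → S S .] }  — reduce
  I12: { [S → num . c], [S → num . num] }  — shift

No state contains both a complete item and a shift item.

Answer: No shift-reduce conflicts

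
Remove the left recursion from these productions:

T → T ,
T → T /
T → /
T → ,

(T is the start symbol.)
T is directly left-recursive. The standard transformation for
  A → A α₁ | ... | A α_m | β₁ | ... | β_n
is
  A  → β₁ A' | ... | β_n A'
  A' → α₁ A' | ... | α_m A' | ε

T → / becomes T → / T'
T → , becomes T → , T'
T → T , becomes T' → , T'
T → T / becomes T' → / T'
Add T' → ε

Resulting grammar:
T → / T'
T → , T'
T' → , T'
T' → / T'
T' → ε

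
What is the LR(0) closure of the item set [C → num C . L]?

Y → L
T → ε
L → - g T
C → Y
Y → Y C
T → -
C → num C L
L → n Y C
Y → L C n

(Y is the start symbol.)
To compute CLOSURE, for each item [A → α.Bβ] where B is a non-terminal, add [B → .γ] for all productions B → γ; repeat for the newly added items until nothing changes.

Start with: [C → num C . L]
  [C → num C . L] has the dot before L: add [L → . - g T], [L → . n Y C]
No further items can be added.

CLOSURE = { [C → num C . L], [L → . - g T], [L → . n Y C] }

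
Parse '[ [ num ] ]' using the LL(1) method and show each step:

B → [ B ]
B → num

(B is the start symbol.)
LL(1) parsing maintains a stack (initially the start symbol over $) and the input. At each step: if the stack top is a terminal, match it against the current input token; if it is a non-terminal N, replace it with the RHS of M[N, lookahead] (the unique production whose predict set contains the lookahead).

Stack is shown with the top on the left.

Stack      Input          Action
--------------------------------
B $        [ [ num ] ] $  output B → [ B ]
[ B ] $    [ [ num ] ] $  match '['
B ] $      [ num ] ] $    output B → [ B ]
[ B ] ] $  [ num ] ] $    match '['
B ] ] $    num ] ] $      output B → num
num ] ] $  num ] ] $      match 'num'
] ] $      ] ] $          match ']'
] $        ] $            match ']'
$          $              accept

The string is accepted.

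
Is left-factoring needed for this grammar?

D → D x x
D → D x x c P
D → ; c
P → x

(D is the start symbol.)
Left-factoring is needed when two productions for the same non-terminal
share a common prefix on the right-hand side.

Productions for D:
  D → D x x
  D → D x x c P
  D → ; c

Found common prefix 'D x x' in productions for D

Answer: Yes, D has productions with common prefix 'D x x'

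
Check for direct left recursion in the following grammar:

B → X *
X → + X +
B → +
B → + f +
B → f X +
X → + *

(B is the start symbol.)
No direct left recursion

Direct left recursion occurs when N → N α for some non-terminal N (the right-hand side begins with the left-hand side itself).

B → X *: starts with X
X → + X +: starts with '+'
B → +: starts with '+'
B → + f +: starts with '+'
B → f X +: starts with f
X → + *: starts with '+'

No direct left recursion found.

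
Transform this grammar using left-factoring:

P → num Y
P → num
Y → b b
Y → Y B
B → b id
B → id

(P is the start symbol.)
P → num P'
P' → Y
P' → ε
Y → b b
Y → Y B
B → b id
B → id

Left-factoring transforms A → αβ₁ | αβ₂ into A → αA' and A' → β₁ | β₂
(α is the longest common prefix among the alternatives). Repeat until
no nonterminal has two alternatives with a common prefix.

Round 1: P has alternatives sharing prefix 'num'. Introduce P': P → num P'
  Add: P' → Y
  Add: P' → ε

No remaining common prefixes — done.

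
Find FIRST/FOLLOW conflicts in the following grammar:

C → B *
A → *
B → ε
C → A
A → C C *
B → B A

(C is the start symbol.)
A FIRST/FOLLOW conflict occurs when a non-terminal N has a nullable alternative N → β (β ⇒* ε) and another alternative N → α with FIRST(α) ∩ FOLLOW(N) ≠ ∅: on such a lookahead the parser cannot decide between expanding α and letting N vanish via β.

Nullable non-terminals: B.
FIRST sets used below: FIRST(B) = { '*', ε }, FIRST(A) = { '*' }

B: nullable alternative(s) B → ε; FOLLOW(B) = { '*' }
  B → ε: FIRST \ {ε} = { } — this is the only nullable alternative, skip
  B → B A: FIRST \ {ε} = { '*' } — overlaps FOLLOW(B) on { '*' }: CONFLICT

A, C have no nullable alternative, so no FIRST/FOLLOW check is needed there.

So the grammar has 1 FIRST/FOLLOW conflict (marked CONFLICT above).

Answer: Yes. B → B A with FOLLOW(B) on { '*' }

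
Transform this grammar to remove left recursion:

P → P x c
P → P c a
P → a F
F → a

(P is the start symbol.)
P is directly left-recursive. The standard transformation for
  A → A α₁ | ... | A α_m | β₁ | ... | β_n
is
  A  → β₁ A' | ... | β_n A'
  A' → α₁ A' | ... | α_m A' | ε

P → a F becomes P → a F P'
P → P x c becomes P' → x c P'
P → P c a becomes P' → c a P'
Add P' → ε

Productions for other non-terminals are unchanged:
  F → a

Resulting grammar:
P → a F P'
P' → x c P'
P' → c a P'
P' → ε
F → a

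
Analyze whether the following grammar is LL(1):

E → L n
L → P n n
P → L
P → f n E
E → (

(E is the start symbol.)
Relevant sets:
  FIRST(L) = { 'f' }

For E:
  PREDICT(E → L n) = { 'f' }
  PREDICT(E → '(') = { '(' }
For P:
  PREDICT(P → L) = { 'f' }
  PREDICT(P → f n E) = { 'f' }
L has a single production, so nothing to check there.

Conflict found: Predict set conflict for P: { 'f' }
The grammar is NOT LL(1).

Answer: No. Predict set conflict for P: { 'f' }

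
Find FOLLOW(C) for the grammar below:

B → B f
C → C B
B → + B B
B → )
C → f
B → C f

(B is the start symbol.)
To compute FOLLOW(C), find every occurrence of C on a right-hand side N → α C β: add FIRST(β) \ {ε}, and if β is empty or nullable also add FOLLOW(N). Iterate to a fixed point.

In C → C B: C is followed by B, add FIRST(B) \ {ε} = { ')', '+', 'f' }
In B → C f: C is followed by f, add FIRST(f) \ {ε} = { 'f' }

Taking the union: FOLLOW(C) = { ')', '+', 'f' }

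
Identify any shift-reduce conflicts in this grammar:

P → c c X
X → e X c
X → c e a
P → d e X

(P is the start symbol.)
A shift-reduce conflict occurs when an LR(0) state has both:
  - a complete (reduce) item [A → α .] (dot at the end), and
  - a shift item [B → β . c γ] (dot before a terminal).

Augment with P' → P and build the canonical LR(0) collection (I0 = CLOSURE({[P' → . P]}), then GOTO on every symbol after a dot until no new states appear). It has 14 states:
  I0: { [P → . c c X], [P → . d e X], [P' → . P] }  — shift
  I1: { [P' → P .] }  — accept
  I2: { [P → c . c X] }  — shift
  I3: { [P → d . e X] }  — shift
  I4: { [P → d e . X], [X → . c e a], [X → . e X c] }  — shift
  I5: { [P → d e X .] }  — reduce
  I6: { [X → c . e a] }  — shift
  I7: { [X → . c e a], [X → . e X c], [X → e . X c] }  — shift
  I8: { [X → e X . c] }  — shift
  I9: { [X → e X c .] }  — reduce
  I10: { [X → c e . a] }  — shift
  I11: { [X → c e a .] }  — reduce
  I12: { [P → c c . X], [X → . c e a], [X → . e X c] }  — shift
  I13: { [P → c c X .] }  — reduce

No state contains both a complete item and a shift item.

Answer: No shift-reduce conflicts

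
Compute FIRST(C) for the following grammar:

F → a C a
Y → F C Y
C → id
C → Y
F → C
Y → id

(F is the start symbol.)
To compute FIRST(C), examine every production with C on the left-hand side, reading each right-hand side left to right until a non-nullable symbol is reached.

FIRST sets of the other non-terminals involved (by the same procedure, iterated to a fixed point):
  FIRST(Y) = { 'a', 'id' }

From C → id:
  - id is a terminal: add 'id' and stop
From C → Y:
  - Y is a non-terminal: add FIRST(Y) \ {ε} = { 'a', 'id' }
    Y is not nullable, so stop

Collecting: FIRST(C) = { 'a', 'id' }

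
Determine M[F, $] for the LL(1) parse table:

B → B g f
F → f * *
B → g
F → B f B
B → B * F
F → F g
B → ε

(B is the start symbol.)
Empty (error entry)

To find M[F, $], we find productions for F where $ is in the predict set (PREDICT(N → α) = (FIRST(α) \ {ε}) ∪ (FOLLOW(N) if α ⇒* ε)).

Relevant sets:
  FIRST(B) = { '*', 'g', ε }
  FIRST(F) = { '*', 'f', 'g' }

F → f * *: PREDICT = { 'f' }
F → B f B: PREDICT = { '*', 'f', 'g' }
F → F g: PREDICT = { '*', 'f', 'g' }

M[F, $] is empty (no production applies)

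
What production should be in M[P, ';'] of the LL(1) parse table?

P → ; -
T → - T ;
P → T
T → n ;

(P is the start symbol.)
P → ; -

To find M[P, ';'], we find productions for P where ';' is in the predict set (PREDICT(N → α) = (FIRST(α) \ {ε}) ∪ (FOLLOW(N) if α ⇒* ε)).

Relevant sets:
  FIRST(T) = { '-', 'n' }

P → ; -: PREDICT = { ';' }
  ';' is in predict set, so this production goes in M[P, ';']
P → T: PREDICT = { '-', 'n' }

M[P, ';'] = P → ; -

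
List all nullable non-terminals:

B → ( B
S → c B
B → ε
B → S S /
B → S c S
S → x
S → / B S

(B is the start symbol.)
ε-productions: B → ε
So B is immediately nullable.
No further non-terminal can be added: every production for the remaining non-terminals contains a terminal or a non-nullable non-terminal.
Nullable = { 'B' }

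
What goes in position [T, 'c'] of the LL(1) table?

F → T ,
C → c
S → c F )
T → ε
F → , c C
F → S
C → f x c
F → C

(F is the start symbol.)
To find M[T, 'c'], we find productions for T where 'c' is in the predict set (PREDICT(N → α) = (FIRST(α) \ {ε}) ∪ (FOLLOW(N) if α ⇒* ε)).

Relevant sets:
  FOLLOW(T) = { ',' }

T → ε: PREDICT = { ',' }

M[T, 'c'] is empty (no production applies)

Answer: Empty (error entry)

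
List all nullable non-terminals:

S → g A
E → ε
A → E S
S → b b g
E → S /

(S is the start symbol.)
ε-productions: E → ε
So E is immediately nullable.
No further non-terminal can be added: every production for the remaining non-terminals contains a terminal or a non-nullable non-terminal.
Nullable = { 'E' }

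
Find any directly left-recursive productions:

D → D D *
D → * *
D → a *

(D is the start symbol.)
Direct left recursion occurs when N → N α for some non-terminal N (the right-hand side begins with the left-hand side itself).

D → D D *: LEFT RECURSIVE (starts with D)
D → * *: starts with '*'
D → a *: starts with a

The grammar has direct left recursion on: D.

Answer: Yes, D is left-recursive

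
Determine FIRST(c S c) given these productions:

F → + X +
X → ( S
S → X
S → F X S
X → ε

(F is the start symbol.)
To compute FIRST(c S c), process the symbols left to right:
Symbol c is a terminal. Add 'c' and stop.
FIRST(c S c) = { 'c' }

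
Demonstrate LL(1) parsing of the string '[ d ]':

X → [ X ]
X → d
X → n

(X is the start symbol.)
Stack is shown with the top on the left.

Stack    Input    Action
------------------------
X $      [ d ] $  output X → [ X ]
[ X ] $  [ d ] $  match '['
X ] $    d ] $    output X → d
d ] $    d ] $    match 'd'
] $      ] $      match ']'
$        $        accept

The string is accepted.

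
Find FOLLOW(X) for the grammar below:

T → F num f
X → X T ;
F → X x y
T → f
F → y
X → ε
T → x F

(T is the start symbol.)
{ 'f', 'x', 'y' }

In X → X T ;: X is followed by T ';', add FIRST(T ';') \ {ε} = { 'f', 'x', 'y' }
In F → X x y: X is followed by x y, add FIRST(x y) \ {ε} = { 'x' }

Taking the union: FOLLOW(X) = { 'f', 'x', 'y' }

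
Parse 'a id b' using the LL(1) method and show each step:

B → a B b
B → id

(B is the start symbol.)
LL(1) parsing maintains a stack (initially the start symbol over $) and the input. At each step: if the stack top is a terminal, match it against the current input token; if it is a non-terminal N, replace it with the RHS of M[N, lookahead] (the unique production whose predict set contains the lookahead).

Stack is shown with the top on the left.

Stack    Input     Action
-------------------------
B $      a id b $  output B → a B b
a B b $  a id b $  match 'a'
B b $    id b $    output B → id
id b $   id b $    match 'id'
b $      b $       match 'b'
$        $         accept

The string is accepted.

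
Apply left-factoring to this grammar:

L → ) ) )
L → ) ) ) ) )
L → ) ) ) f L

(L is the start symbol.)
L → ) ) ) L'
L' → ε
L' → ) )
L' → f L

Left-factoring transforms A → αβ₁ | αβ₂ into A → αA' and A' → β₁ | β₂
(α is the longest common prefix among the alternatives). Repeat until
no nonterminal has two alternatives with a common prefix.

Round 1: L has alternatives sharing prefix ') ) )'. Introduce L': L → ) ) ) L'
  Add: L' → ε
  Add: L' → ) )
  Add: L' → f L

No remaining common prefixes — done.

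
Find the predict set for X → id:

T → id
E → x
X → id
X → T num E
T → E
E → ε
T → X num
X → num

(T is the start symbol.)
{ 'id' }

PREDICT(X → id) = (FIRST(RHS) \ {ε}) ∪ (FOLLOW(X) if ε ∈ FIRST(RHS), i.e. RHS ⇒* ε)
FIRST(id) = { 'id' }
ε ∉ FIRST(id), so FOLLOW(X) is not added.
PREDICT(X → id) = { 'id' }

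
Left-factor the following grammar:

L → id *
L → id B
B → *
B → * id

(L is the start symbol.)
Left-factoring transforms A → αβ₁ | αβ₂ into A → αA' and A' → β₁ | β₂
(α is the longest common prefix among the alternatives). Repeat until
no nonterminal has two alternatives with a common prefix.

Round 1: L has alternatives sharing prefix 'id'. Introduce L': L → id L'
  Add: L' → *
  Add: L' → B

Round 2: B has alternatives sharing prefix '*'. Introduce B': B → * B'
  Add: B' → ε
  Add: B' → id

No remaining common prefixes — done.

Resulting grammar:
L → id L'
L' → *
L' → B
B → * B'
B' → ε
B' → id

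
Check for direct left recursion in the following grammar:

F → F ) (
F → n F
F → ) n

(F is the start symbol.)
Direct left recursion occurs when N → N α for some non-terminal N (the right-hand side begins with the left-hand side itself).

F → F ) (: LEFT RECURSIVE (starts with F)
F → n F: starts with n
F → ) n: starts with ')'

The grammar has direct left recursion on: F.

Answer: Yes, F is left-recursive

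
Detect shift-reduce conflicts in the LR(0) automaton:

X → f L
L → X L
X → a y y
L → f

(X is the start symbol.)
Yes — I6: [L → f .] vs [L → . f]

A shift-reduce conflict occurs when an LR(0) state has both:
  - a complete (reduce) item [A → α .] (dot at the end), and
  - a shift item [B → β . c γ] (dot before a terminal).

Augment with X' → X and build the canonical LR(0) collection (I0 = CLOSURE({[X' → . X]}), then GOTO on every symbol after a dot until no new states appear). It has 10 states:
  I0: { [X → . a y y], [X → . f L], [X' → . X] }  — shift
  I1: { [X' → X .] }  — accept
  I2: { [X → a . y y] }  — shift
  I3: { [L → . X L], [L → . f], [X → . a y y], [X → . f L], [X → f . L] }  — shift
  I4: { [X → f L .] }  — reduce
  I5: { [L → . X L], [L → . f], [L → X . L], [X → . a y y], [X → . f L] }  — shift
  I6: { [L → . X L], [L → . f], [L → f .], [X → . a y y], [X → . f L], [X → f . L] }  — shift, reduce
  I7: { [L → X L .] }  — reduce
  I8: { [X → a y . y] }  — shift
  I9: { [X → a y y .] }  — reduce

I6 contains reduce item [L → f .] and shift items [L → . f], [X → . a y y], [X → . f L] — shift-reduce conflict.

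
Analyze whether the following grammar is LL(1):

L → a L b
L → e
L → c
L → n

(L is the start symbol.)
Yes, the grammar is LL(1).

A grammar is LL(1) if for each non-terminal N with multiple productions, the predict sets of those productions are pairwise disjoint, where PREDICT(N → α) = (FIRST(α) \ {ε}) ∪ (FOLLOW(N) if α ⇒* ε).

For L:
  PREDICT(L → a L b) = { 'a' }
  PREDICT(L → e) = { 'e' }
  PREDICT(L → c) = { 'c' }
  PREDICT(L → n) = { 'n' }

All predict sets are disjoint. The grammar IS LL(1).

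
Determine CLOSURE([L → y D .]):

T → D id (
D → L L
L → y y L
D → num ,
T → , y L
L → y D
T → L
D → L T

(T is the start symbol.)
To compute CLOSURE, for each item [A → α.Bβ] where B is a non-terminal, add [B → .γ] for all productions B → γ; repeat for the newly added items until nothing changes.

Start with: [L → y D .]
The dot is at the end, so nothing is added.

CLOSURE = { [L → y D .] }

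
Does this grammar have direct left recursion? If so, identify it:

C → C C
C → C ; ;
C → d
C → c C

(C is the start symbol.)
Yes, C is left-recursive

C → C C: LEFT RECURSIVE (starts with C)
C → C ; ;: LEFT RECURSIVE (starts with C)
C → d: starts with d
C → c C: starts with c

The grammar has direct left recursion on: C.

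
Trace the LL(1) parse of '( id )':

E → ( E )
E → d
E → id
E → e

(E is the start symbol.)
LL(1) parsing maintains a stack (initially the start symbol over $) and the input. At each step: if the stack top is a terminal, match it against the current input token; if it is a non-terminal N, replace it with the RHS of M[N, lookahead] (the unique production whose predict set contains the lookahead).

Stack is shown with the top on the left.

Stack    Input     Action
-------------------------
E $      ( id ) $  output E → ( E )
( E ) $  ( id ) $  match '('
E ) $    id ) $    output E → id
id ) $   id ) $    match 'id'
) $      ) $       match ')'
$        $         accept

The string is accepted.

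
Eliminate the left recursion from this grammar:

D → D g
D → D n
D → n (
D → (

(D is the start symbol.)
D is directly left-recursive. The standard transformation for
  A → A α₁ | ... | A α_m | β₁ | ... | β_n
is
  A  → β₁ A' | ... | β_n A'
  A' → α₁ A' | ... | α_m A' | ε

D → n ( becomes D → n ( D'
D → ( becomes D → ( D'
D → D g becomes D' → g D'
D → D n becomes D' → n D'
Add D' → ε

Resulting grammar:
D → n ( D'
D → ( D'
D' → g D'
D' → n D'
D' → ε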